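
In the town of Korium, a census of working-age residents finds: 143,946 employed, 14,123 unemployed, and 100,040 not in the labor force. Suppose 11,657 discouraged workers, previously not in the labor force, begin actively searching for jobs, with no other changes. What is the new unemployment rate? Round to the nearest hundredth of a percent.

New unemployment rate ≈ 15.19%.

Initially, labor force = 143,946 + 14,123 = 158,069, so u = 14,123/158,069 = 8.93%.
After the change, unemployed and labor force both rise by 11,657 → E = 143,946, U = 25,780, labor force = 169,726.
New unemployment rate = 25,780 / 169,726 = 15.19%.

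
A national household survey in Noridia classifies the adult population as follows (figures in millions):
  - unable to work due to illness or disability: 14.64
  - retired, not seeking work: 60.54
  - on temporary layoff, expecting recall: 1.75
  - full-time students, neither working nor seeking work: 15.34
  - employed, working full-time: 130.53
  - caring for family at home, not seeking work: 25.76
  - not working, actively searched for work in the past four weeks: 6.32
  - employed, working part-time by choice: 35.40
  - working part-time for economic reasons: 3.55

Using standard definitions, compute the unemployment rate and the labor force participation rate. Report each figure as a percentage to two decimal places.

Unemployment rate ≈ 4.55%; labor force participation rate ≈ 60.43%.

Employed = 130.53 + 35.40 + 3.55 = 169.48 million (anyone who worked, including part-time for economic reasons, counts as employed).
Unemployed = 1.75 + 6.32 = 8.07 million (jobless and actively searching, or on temporary layoff).
Labor force = 169.48 + 8.07 = 177.55 million.
Not in labor force = 14.64 + 60.54 + 15.34 + 25.76 = 116.28 million (those not working and not actively searching are outside the labor force).
Civilian working-age population = 177.55 + 116.28 = 293.83 million.
Unemployment rate = 8.07 / 177.55 = 4.55%.
Labor force participation rate = 177.55 / 293.83 = 60.43%.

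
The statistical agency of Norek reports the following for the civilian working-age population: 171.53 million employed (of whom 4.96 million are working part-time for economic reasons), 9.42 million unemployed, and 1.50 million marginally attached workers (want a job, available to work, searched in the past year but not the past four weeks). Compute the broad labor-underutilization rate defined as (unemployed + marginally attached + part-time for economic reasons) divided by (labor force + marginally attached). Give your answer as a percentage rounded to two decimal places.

Broad underutilization rate ≈ 8.70%.

Labor force = 171.53 + 9.42 = 180.95 million.
Numerator = 9.42 + 1.50 + 4.96 = 15.88 million.
Denominator = 180.95 + 1.50 = 182.45 million.
Broad rate = 15.88 / 182.45 = 8.70%.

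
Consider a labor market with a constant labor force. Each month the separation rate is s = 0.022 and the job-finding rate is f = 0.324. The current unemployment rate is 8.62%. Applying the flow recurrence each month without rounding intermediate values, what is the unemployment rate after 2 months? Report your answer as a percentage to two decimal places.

With a fixed labor force, u_{t+1} = u_t + s·(1−u_t) − f·u_t = u_t·(1−s−f) + s.
Here 1−s−f = 0.654 and s = 0.022.
u_1 = 0.086200 × 0.654 + 0.022 = 0.078375.
u_2 = 0.078375 × 0.654 + 0.022 = 0.073257.

Unemployment rate after two months ≈ 7.33%.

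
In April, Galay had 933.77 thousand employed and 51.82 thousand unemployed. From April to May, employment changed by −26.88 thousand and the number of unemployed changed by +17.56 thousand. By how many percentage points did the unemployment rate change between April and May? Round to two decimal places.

The unemployment rate changed by +1.85 percentage points.

April: labor force = 933.77 + 51.82 = 985.59; u = 51.82/985.59 = 5.26%.
May: labor force = 906.89 + 69.38 = 976.27; u = 69.38/976.27 = 7.11%.
Change = 7.11% − 5.26% = +1.85 pp.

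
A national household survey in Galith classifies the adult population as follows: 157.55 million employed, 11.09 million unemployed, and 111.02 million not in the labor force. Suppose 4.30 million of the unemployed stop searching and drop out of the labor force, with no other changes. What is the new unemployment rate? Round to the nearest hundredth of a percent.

New unemployment rate ≈ 4.13%.

Initially, labor force = 157.55 + 11.09 = 168.64 million, so u = 11.09/168.64 = 6.58%.
After the change, unemployed and labor force both fall by 4.30 → E = 157.55, U = 6.79, labor force = 164.34 million.
New unemployment rate = 6.79 / 164.34 = 4.13%.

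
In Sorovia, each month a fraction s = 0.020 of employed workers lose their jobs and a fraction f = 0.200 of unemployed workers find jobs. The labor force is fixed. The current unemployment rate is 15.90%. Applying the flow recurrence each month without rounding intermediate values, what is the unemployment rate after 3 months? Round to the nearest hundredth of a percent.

With a fixed labor force, u_{t+1} = u_t + s·(1−u_t) − f·u_t = u_t·(1−s−f) + s.
Here 1−s−f = 0.780 and s = 0.020.
u_1 = 0.159000 × 0.780 + 0.020 = 0.144020.
u_2 = 0.144020 × 0.780 + 0.020 = 0.132336.
u_3 = 0.132336 × 0.780 + 0.020 = 0.123222.

Unemployment rate after three months ≈ 12.32%.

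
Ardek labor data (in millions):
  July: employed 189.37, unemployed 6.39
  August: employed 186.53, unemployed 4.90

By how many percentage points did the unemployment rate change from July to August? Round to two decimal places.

July: labor force = 189.37 + 6.39 = 195.76; u = 6.39/195.76 = 3.26%.
August: labor force = 186.53 + 4.90 = 191.43; u = 4.90/191.43 = 2.56%.
Change = 2.56% − 3.26% = −0.70 pp.

The unemployment rate changed by −0.70 percentage points.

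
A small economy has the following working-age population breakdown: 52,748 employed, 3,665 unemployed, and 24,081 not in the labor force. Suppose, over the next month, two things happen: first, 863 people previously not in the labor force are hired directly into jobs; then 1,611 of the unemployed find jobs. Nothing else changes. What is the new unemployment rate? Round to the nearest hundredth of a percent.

Initially, labor force = 52,748 + 3,665 = 56,413, so u = 3,665/56,413 = 6.50%.
After the first change, employed and labor force both rise by 863; unemployed unchanged → E = 53,611, U = 3,665, labor force = 57,276.
After the second change, unemployed falls and employed rises by 1,611; labor force unchanged → E = 55,222, U = 2,054, labor force = 57,276.
New unemployment rate = 2,054 / 57,276 = 3.59%.

New unemployment rate ≈ 3.59%.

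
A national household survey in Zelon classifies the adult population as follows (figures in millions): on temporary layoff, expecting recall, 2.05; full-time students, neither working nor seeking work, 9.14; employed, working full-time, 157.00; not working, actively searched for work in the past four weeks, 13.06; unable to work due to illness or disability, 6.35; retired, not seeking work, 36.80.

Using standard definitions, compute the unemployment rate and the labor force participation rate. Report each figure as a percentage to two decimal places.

Employed = 157.00 million.
Unemployed = 2.05 + 13.06 = 15.11 million (jobless and actively searching, or on temporary layoff).
Labor force = 157.00 + 15.11 = 172.11 million.
Not in labor force = 9.14 + 6.35 + 36.80 = 52.29 million (those not working and not actively searching are outside the labor force).
Civilian working-age population = 172.11 + 52.29 = 224.40 million.
Unemployment rate = 15.11 / 172.11 = 8.78%.
Labor force participation rate = 172.11 / 224.40 = 76.70%.

Unemployment rate ≈ 8.78%; labor force participation rate ≈ 76.70%.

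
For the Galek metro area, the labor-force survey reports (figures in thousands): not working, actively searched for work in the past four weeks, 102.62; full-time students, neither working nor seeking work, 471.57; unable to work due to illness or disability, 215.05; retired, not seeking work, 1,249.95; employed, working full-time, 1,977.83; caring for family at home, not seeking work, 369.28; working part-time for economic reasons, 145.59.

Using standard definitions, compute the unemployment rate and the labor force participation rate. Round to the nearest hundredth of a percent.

Unemployment rate ≈ 4.61%; labor force participation rate ≈ 49.12%.

Employed = 1,977.83 + 145.59 = 2,123.42 thousand (anyone who worked, including part-time for economic reasons, counts as employed).
Unemployed = 102.62 thousand.
Labor force = 2,123.42 + 102.62 = 2,226.04 thousand.
Not in labor force = 471.57 + 215.05 + 1,249.95 + 369.28 = 2,305.85 thousand (those not working and not actively searching are outside the labor force).
Civilian working-age population = 2,226.04 + 2,305.85 = 4,531.89 thousand.
Unemployment rate = 102.62 / 2,226.04 = 4.61%.
Labor force participation rate = 2,226.04 / 4,531.89 = 49.12%.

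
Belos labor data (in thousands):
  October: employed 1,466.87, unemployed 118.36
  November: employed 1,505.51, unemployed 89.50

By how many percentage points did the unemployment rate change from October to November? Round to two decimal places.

The unemployment rate changed by −1.86 percentage points.

October: labor force = 1,466.87 + 118.36 = 1,585.23; u = 118.36/1,585.23 = 7.47%.
November: labor force = 1,505.51 + 89.50 = 1,595.01; u = 89.50/1,595.01 = 5.61%.
Change = 5.61% − 7.47% = −1.86 pp.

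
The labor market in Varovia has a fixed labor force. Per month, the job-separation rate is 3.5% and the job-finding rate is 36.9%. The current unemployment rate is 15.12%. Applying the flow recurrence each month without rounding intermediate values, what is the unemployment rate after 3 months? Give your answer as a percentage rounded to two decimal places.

With a fixed labor force, u_{t+1} = u_t + s·(1−u_t) − f·u_t = u_t·(1−s−f) + s.
Here 1−s−f = 0.596 and s = 0.035.
u_1 = 0.151200 × 0.596 + 0.035 = 0.125115.
u_2 = 0.125115 × 0.596 + 0.035 = 0.109569.
u_3 = 0.109569 × 0.596 + 0.035 = 0.100303.

Unemployment rate after three months ≈ 10.03%.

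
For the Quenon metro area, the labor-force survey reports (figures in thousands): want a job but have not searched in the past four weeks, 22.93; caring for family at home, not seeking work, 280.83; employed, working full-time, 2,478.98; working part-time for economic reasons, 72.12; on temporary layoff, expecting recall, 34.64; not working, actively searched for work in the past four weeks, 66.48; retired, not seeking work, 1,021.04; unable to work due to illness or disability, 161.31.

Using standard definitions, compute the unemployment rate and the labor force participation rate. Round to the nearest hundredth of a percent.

Employed = 2,478.98 + 72.12 = 2,551.10 thousand (anyone who worked, including part-time for economic reasons, counts as employed).
Unemployed = 34.64 + 66.48 = 101.12 thousand (jobless and actively searching, or on temporary layoff).
Labor force = 2,551.10 + 101.12 = 2,652.22 thousand.
Not in labor force = 22.93 + 280.83 + 1,021.04 + 161.31 = 1,486.11 thousand (those not working and not actively searching are outside the labor force — including those who want a job but have given up searching).
Civilian working-age population = 2,652.22 + 1,486.11 = 4,138.33 thousand.
Unemployment rate = 101.12 / 2,652.22 = 3.81%.
Labor force participation rate = 2,652.22 / 4,138.33 = 64.09%.

Unemployment rate ≈ 3.81%; labor force participation rate ≈ 64.09%.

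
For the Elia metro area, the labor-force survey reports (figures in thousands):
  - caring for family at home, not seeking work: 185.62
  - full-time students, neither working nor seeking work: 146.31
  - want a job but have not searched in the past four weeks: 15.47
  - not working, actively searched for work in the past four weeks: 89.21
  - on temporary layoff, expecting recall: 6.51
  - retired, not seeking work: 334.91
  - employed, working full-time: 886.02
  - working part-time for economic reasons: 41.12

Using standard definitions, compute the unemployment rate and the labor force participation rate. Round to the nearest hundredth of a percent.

Unemployment rate ≈ 9.36%; labor force participation rate ≈ 59.99%.

Employed = 886.02 + 41.12 = 927.14 thousand (anyone who worked, including part-time for economic reasons, counts as employed).
Unemployed = 89.21 + 6.51 = 95.72 thousand (jobless and actively searching, or on temporary layoff).
Labor force = 927.14 + 95.72 = 1,022.86 thousand.
Not in labor force = 185.62 + 146.31 + 15.47 + 334.91 = 682.31 thousand (those not working and not actively searching are outside the labor force — including those who want a job but have given up searching).
Civilian working-age population = 1,022.86 + 682.31 = 1,705.17 thousand.
Unemployment rate = 95.72 / 1,022.86 = 9.36%.
Labor force participation rate = 1,022.86 / 1,705.17 = 59.99%.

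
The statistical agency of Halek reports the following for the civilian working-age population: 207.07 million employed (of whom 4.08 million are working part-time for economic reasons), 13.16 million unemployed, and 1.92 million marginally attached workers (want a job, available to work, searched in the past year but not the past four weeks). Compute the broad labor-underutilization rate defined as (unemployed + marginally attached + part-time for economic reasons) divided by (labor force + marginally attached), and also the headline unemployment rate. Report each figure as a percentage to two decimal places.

Broad underutilization rate ≈ 8.62%; headline unemployment rate ≈ 5.98%.

Labor force = 207.07 + 13.16 = 220.23 million.
Numerator = 13.16 + 1.92 + 4.08 = 19.16 million.
Denominator = 220.23 + 1.92 = 222.15 million.
Broad rate = 19.16 / 222.15 = 8.62%.
Headline unemployment rate = 13.16 / 220.23 = 5.98%.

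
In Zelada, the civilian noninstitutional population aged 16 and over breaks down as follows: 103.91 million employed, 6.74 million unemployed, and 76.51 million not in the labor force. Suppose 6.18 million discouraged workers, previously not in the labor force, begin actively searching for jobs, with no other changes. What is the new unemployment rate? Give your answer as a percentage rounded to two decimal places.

Initially, labor force = 103.91 + 6.74 = 110.65 million, so u = 6.74/110.65 = 6.09%.
After the change, unemployed and labor force both rise by 6.18 → E = 103.91, U = 12.92, labor force = 116.83 million.
New unemployment rate = 12.92 / 116.83 = 11.06%.

New unemployment rate ≈ 11.06%.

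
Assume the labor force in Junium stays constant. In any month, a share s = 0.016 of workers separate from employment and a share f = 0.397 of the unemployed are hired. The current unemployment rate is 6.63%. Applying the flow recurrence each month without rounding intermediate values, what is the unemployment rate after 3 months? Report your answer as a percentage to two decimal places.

Unemployment rate after three months ≈ 4.43%.

With a fixed labor force, u_{t+1} = u_t + s·(1−u_t) − f·u_t = u_t·(1−s−f) + s.
Here 1−s−f = 0.587 and s = 0.016.
u_1 = 0.066300 × 0.587 + 0.016 = 0.054918.
u_2 = 0.054918 × 0.587 + 0.016 = 0.048237.
u_3 = 0.048237 × 0.587 + 0.016 = 0.044315.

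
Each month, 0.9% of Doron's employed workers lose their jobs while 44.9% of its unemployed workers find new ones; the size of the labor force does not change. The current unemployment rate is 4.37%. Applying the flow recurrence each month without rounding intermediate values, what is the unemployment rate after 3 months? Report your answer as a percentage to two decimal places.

With a fixed labor force, u_{t+1} = u_t + s·(1−u_t) − f·u_t = u_t·(1−s−f) + s.
Here 1−s−f = 0.542 and s = 0.009.
u_1 = 0.043700 × 0.542 + 0.009 = 0.032685.
u_2 = 0.032685 × 0.542 + 0.009 = 0.026715.
u_3 = 0.026715 × 0.542 + 0.009 = 0.023480.

Unemployment rate after three months ≈ 2.35%.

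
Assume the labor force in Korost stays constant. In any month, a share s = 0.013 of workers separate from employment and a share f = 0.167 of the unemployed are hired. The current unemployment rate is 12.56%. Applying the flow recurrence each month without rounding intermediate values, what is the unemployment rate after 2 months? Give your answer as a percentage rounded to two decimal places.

With a fixed labor force, u_{t+1} = u_t + s·(1−u_t) − f·u_t = u_t·(1−s−f) + s.
Here 1−s−f = 0.820 and s = 0.013.
u_1 = 0.125600 × 0.820 + 0.013 = 0.115992.
u_2 = 0.115992 × 0.820 + 0.013 = 0.108113.

Unemployment rate after two months ≈ 10.81%.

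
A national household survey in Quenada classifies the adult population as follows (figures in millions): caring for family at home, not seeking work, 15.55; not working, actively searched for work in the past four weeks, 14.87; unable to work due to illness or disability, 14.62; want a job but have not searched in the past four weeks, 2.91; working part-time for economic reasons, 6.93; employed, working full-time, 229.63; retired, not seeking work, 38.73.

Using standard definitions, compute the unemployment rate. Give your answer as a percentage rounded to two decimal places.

Unemployment rate ≈ 5.91%.

Employed = 6.93 + 229.63 = 236.56 million (anyone who worked, including part-time for economic reasons, counts as employed).
Unemployed = 14.87 million.
Labor force = 236.56 + 14.87 = 251.43 million.
Unemployment rate = 14.87 / 251.43 = 5.91%.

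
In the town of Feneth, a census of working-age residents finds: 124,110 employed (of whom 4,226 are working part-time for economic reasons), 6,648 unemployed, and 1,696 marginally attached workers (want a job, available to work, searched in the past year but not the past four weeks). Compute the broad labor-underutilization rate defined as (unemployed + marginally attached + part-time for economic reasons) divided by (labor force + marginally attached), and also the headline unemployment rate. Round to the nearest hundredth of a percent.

Labor force = 124,110 + 6,648 = 130,758.
Numerator = 6,648 + 1,696 + 4,226 = 12,570.
Denominator = 130,758 + 1,696 = 132,454.
Broad rate = 12,570 / 132,454 = 9.49%.
Headline unemployment rate = 6,648 / 130,758 = 5.08%.

Broad underutilization rate ≈ 9.49%; headline unemployment rate ≈ 5.08%.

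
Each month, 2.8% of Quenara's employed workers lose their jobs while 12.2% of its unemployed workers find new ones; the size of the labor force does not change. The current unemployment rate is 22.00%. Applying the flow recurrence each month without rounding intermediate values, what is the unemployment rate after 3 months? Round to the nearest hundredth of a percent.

With a fixed labor force, u_{t+1} = u_t + s·(1−u_t) − f·u_t = u_t·(1−s−f) + s.
Here 1−s−f = 0.850 and s = 0.028.
u_1 = 0.220000 × 0.850 + 0.028 = 0.215000.
u_2 = 0.215000 × 0.850 + 0.028 = 0.210750.
u_3 = 0.210750 × 0.850 + 0.028 = 0.207137.

Unemployment rate after three months ≈ 20.71%.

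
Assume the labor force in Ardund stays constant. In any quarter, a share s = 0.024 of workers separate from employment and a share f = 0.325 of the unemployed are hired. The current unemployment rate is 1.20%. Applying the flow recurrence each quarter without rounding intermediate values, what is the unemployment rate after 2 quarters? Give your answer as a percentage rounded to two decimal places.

With a fixed labor force, u_{t+1} = u_t + s·(1−u_t) − f·u_t = u_t·(1−s−f) + s.
Here 1−s−f = 0.651 and s = 0.024.
u_1 = 0.012000 × 0.651 + 0.024 = 0.031812.
u_2 = 0.031812 × 0.651 + 0.024 = 0.044710.

Unemployment rate after two quarters ≈ 4.47%.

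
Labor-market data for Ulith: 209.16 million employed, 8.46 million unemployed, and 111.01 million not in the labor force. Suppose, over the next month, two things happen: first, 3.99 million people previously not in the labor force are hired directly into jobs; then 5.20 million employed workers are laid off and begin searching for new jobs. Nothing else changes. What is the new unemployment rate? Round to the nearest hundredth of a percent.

New unemployment rate ≈ 6.16%.

Initially, labor force = 209.16 + 8.46 = 217.62 million, so u = 8.46/217.62 = 3.89%.
After the first change, employed and labor force both rise by 3.99; unemployed unchanged → E = 213.15, U = 8.46, labor force = 221.61 million.
After the second change, employed falls and unemployed rises by 5.20; labor force unchanged → E = 207.95, U = 13.66, labor force = 221.61 million.
New unemployment rate = 13.66 / 221.61 = 6.16%.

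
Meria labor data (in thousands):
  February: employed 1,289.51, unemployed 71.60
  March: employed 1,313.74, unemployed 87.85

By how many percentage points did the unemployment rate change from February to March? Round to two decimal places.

February: labor force = 1,289.51 + 71.60 = 1,361.11; u = 71.60/1,361.11 = 5.26%.
March: labor force = 1,313.74 + 87.85 = 1,401.59; u = 87.85/1,401.59 = 6.27%.
Change = 6.27% − 5.26% = +1.01 pp.

The unemployment rate changed by +1.01 percentage points.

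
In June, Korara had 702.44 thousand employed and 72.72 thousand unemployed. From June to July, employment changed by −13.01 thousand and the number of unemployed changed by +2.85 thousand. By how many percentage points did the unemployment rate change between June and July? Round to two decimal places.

The unemployment rate changed by +0.50 percentage points.

June: labor force = 702.44 + 72.72 = 775.16; u = 72.72/775.16 = 9.38%.
July: labor force = 689.43 + 75.57 = 765.00; u = 75.57/765.00 = 9.88%.
Change = 9.88% − 9.38% = +0.50 pp.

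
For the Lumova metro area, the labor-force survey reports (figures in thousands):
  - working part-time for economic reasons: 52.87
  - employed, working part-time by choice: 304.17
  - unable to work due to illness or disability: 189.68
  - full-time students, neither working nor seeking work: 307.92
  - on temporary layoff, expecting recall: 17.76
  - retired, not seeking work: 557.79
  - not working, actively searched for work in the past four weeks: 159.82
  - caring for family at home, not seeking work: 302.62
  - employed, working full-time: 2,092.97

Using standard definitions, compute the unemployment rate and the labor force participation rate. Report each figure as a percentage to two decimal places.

Unemployment rate ≈ 6.76%; labor force participation rate ≈ 65.93%.

Employed = 52.87 + 304.17 + 2,092.97 = 2,450.01 thousand (anyone who worked, including part-time for economic reasons, counts as employed).
Unemployed = 17.76 + 159.82 = 177.58 thousand (jobless and actively searching, or on temporary layoff).
Labor force = 2,450.01 + 177.58 = 2,627.59 thousand.
Not in labor force = 189.68 + 307.92 + 557.79 + 302.62 = 1,358.01 thousand (those not working and not actively searching are outside the labor force).
Civilian working-age population = 2,627.59 + 1,358.01 = 3,985.60 thousand.
Unemployment rate = 177.58 / 2,627.59 = 6.76%.
Labor force participation rate = 2,627.59 / 3,985.60 = 65.93%.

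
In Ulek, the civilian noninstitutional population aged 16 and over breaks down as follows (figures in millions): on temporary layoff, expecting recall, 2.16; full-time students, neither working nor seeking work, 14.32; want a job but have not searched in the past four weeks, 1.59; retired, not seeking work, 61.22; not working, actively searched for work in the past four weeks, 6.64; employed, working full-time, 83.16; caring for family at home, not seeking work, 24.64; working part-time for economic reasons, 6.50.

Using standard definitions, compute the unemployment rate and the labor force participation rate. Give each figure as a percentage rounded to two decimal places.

Employed = 83.16 + 6.50 = 89.66 million (anyone who worked, including part-time for economic reasons, counts as employed).
Unemployed = 2.16 + 6.64 = 8.80 million (jobless and actively searching, or on temporary layoff).
Labor force = 89.66 + 8.80 = 98.46 million.
Not in labor force = 14.32 + 1.59 + 61.22 + 24.64 = 101.77 million (those not working and not actively searching are outside the labor force — including those who want a job but have given up searching).
Civilian working-age population = 98.46 + 101.77 = 200.23 million.
Unemployment rate = 8.80 / 98.46 = 8.94%.
Labor force participation rate = 98.46 / 200.23 = 49.17%.

Unemployment rate ≈ 8.94%; labor force participation rate ≈ 49.17%.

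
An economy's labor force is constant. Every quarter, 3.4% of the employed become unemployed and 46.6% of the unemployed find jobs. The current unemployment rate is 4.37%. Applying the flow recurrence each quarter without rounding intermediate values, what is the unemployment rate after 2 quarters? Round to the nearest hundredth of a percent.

With a fixed labor force, u_{t+1} = u_t + s·(1−u_t) − f·u_t = u_t·(1−s−f) + s.
Here 1−s−f = 0.500 and s = 0.034.
u_1 = 0.043700 × 0.500 + 0.034 = 0.055850.
u_2 = 0.055850 × 0.500 + 0.034 = 0.061925.

Unemployment rate after two quarters ≈ 6.19%.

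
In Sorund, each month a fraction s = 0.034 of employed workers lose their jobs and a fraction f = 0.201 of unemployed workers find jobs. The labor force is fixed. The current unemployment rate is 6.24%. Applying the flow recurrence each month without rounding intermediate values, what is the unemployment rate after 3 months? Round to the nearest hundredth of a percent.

Unemployment rate after three months ≈ 10.78%.

With a fixed labor force, u_{t+1} = u_t + s·(1−u_t) − f·u_t = u_t·(1−s−f) + s.
Here 1−s−f = 0.765 and s = 0.034.
u_1 = 0.062400 × 0.765 + 0.034 = 0.081736.
u_2 = 0.081736 × 0.765 + 0.034 = 0.096528.
u_3 = 0.096528 × 0.765 + 0.034 = 0.107844.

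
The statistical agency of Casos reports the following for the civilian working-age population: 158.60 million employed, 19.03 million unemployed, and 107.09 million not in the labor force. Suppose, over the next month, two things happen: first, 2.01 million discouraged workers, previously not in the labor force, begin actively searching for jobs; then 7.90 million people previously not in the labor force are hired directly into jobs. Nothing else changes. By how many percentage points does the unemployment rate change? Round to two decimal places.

Initially, labor force = 158.60 + 19.03 = 177.63 million, so u = 19.03/177.63 = 10.71%.
After the first change, unemployed and labor force both rise by 2.01 → E = 158.60, U = 21.04, labor force = 179.64 million.
After the second change, employed and labor force both rise by 7.90; unemployed unchanged → E = 166.50, U = 21.04, labor force = 187.54 million.
New unemployment rate = 21.04 / 187.54 = 11.22%.
Change = 11.22% − 10.71% = +0.51 percentage points.

The unemployment rate changes by +0.51 percentage points.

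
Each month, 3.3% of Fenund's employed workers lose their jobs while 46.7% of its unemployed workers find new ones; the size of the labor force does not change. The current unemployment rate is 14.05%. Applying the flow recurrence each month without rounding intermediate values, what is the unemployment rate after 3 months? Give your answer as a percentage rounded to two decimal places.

With a fixed labor force, u_{t+1} = u_t + s·(1−u_t) − f·u_t = u_t·(1−s−f) + s.
Here 1−s−f = 0.500 and s = 0.033.
u_1 = 0.140500 × 0.500 + 0.033 = 0.103250.
u_2 = 0.103250 × 0.500 + 0.033 = 0.084625.
u_3 = 0.084625 × 0.500 + 0.033 = 0.075313.

Unemployment rate after three months ≈ 7.53%.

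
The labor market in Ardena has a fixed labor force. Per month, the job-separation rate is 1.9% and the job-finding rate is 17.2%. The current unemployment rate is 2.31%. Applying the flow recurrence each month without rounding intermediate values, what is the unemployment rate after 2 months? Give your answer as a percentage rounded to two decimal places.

Unemployment rate after two months ≈ 4.95%.

With a fixed labor force, u_{t+1} = u_t + s·(1−u_t) − f·u_t = u_t·(1−s−f) + s.
Here 1−s−f = 0.809 and s = 0.019.
u_1 = 0.023100 × 0.809 + 0.019 = 0.037688.
u_2 = 0.037688 × 0.809 + 0.019 = 0.049490.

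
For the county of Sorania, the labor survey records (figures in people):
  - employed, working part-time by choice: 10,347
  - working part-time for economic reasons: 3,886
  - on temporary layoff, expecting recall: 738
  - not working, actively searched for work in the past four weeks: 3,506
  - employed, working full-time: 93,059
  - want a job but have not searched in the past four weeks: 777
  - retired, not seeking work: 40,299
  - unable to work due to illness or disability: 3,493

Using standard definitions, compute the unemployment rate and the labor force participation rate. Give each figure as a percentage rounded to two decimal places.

Employed = 10,347 + 3,886 + 93,059 = 107,292 (anyone who worked, including part-time for economic reasons, counts as employed).
Unemployed = 738 + 3,506 = 4,244 (jobless and actively searching, or on temporary layoff).
Labor force = 107,292 + 4,244 = 111,536.
Not in labor force = 777 + 40,299 + 3,493 = 44,569 (those not working and not actively searching are outside the labor force — including those who want a job but have given up searching).
Civilian working-age population = 111,536 + 44,569 = 156,105.
Unemployment rate = 4,244 / 111,536 = 3.81%.
Labor force participation rate = 111,536 / 156,105 = 71.45%.

Unemployment rate ≈ 3.81%; labor force participation rate ≈ 71.45%.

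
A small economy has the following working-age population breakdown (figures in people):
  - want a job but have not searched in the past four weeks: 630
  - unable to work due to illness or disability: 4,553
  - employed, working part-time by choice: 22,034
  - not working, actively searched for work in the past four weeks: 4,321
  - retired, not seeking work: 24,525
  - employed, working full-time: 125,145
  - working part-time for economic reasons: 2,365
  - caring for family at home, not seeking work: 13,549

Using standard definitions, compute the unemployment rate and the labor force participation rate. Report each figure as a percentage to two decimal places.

Employed = 22,034 + 125,145 + 2,365 = 149,544 (anyone who worked, including part-time for economic reasons, counts as employed).
Unemployed = 4,321.
Labor force = 149,544 + 4,321 = 153,865.
Not in labor force = 630 + 4,553 + 24,525 + 13,549 = 43,257 (those not working and not actively searching are outside the labor force — including those who want a job but have given up searching).
Civilian working-age population = 153,865 + 43,257 = 197,122.
Unemployment rate = 4,321 / 153,865 = 2.81%.
Labor force participation rate = 153,865 / 197,122 = 78.06%.

Unemployment rate ≈ 2.81%; labor force participation rate ≈ 78.06%.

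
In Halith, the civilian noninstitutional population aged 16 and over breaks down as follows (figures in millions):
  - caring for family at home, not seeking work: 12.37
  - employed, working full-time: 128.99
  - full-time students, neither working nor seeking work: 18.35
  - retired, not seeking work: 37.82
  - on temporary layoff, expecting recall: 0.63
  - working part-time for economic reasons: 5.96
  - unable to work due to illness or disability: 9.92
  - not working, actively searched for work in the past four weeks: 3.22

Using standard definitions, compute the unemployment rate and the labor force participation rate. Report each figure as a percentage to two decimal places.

Unemployment rate ≈ 2.77%; labor force participation rate ≈ 63.89%.

Employed = 128.99 + 5.96 = 134.95 million (anyone who worked, including part-time for economic reasons, counts as employed).
Unemployed = 0.63 + 3.22 = 3.85 million (jobless and actively searching, or on temporary layoff).
Labor force = 134.95 + 3.85 = 138.80 million.
Not in labor force = 12.37 + 18.35 + 37.82 + 9.92 = 78.46 million (those not working and not actively searching are outside the labor force).
Civilian working-age population = 138.80 + 78.46 = 217.26 million.
Unemployment rate = 3.85 / 138.80 = 2.77%.
Labor force participation rate = 138.80 / 217.26 = 63.89%.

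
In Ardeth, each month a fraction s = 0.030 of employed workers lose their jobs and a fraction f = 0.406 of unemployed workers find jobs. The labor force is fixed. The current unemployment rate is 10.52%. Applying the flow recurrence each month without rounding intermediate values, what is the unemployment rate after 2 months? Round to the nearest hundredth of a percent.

With a fixed labor force, u_{t+1} = u_t + s·(1−u_t) − f·u_t = u_t·(1−s−f) + s.
Here 1−s−f = 0.564 and s = 0.030.
u_1 = 0.105200 × 0.564 + 0.030 = 0.089333.
u_2 = 0.089333 × 0.564 + 0.030 = 0.080384.

Unemployment rate after two months ≈ 8.04%.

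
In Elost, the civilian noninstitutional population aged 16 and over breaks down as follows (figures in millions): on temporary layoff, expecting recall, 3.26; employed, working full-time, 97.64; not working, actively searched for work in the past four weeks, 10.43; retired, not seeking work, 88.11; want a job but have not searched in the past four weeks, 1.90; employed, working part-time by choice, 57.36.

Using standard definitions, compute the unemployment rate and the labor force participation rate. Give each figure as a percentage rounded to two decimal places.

Unemployment rate ≈ 8.12%; labor force participation rate ≈ 65.21%.

Employed = 97.64 + 57.36 = 155.00 million.
Unemployed = 3.26 + 10.43 = 13.69 million (jobless and actively searching, or on temporary layoff).
Labor force = 155.00 + 13.69 = 168.69 million.
Not in labor force = 88.11 + 1.90 = 90.01 million (those not working and not actively searching are outside the labor force — including those who want a job but have given up searching).
Civilian working-age population = 168.69 + 90.01 = 258.70 million.
Unemployment rate = 13.69 / 168.69 = 8.12%.
Labor force participation rate = 168.69 / 258.70 = 65.21%.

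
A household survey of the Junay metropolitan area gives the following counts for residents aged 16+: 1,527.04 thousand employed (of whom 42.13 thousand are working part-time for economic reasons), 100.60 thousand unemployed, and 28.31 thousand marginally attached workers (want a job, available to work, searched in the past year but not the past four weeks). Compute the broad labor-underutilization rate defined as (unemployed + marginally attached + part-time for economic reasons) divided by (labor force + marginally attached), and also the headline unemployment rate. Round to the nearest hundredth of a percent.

Broad underutilization rate ≈ 10.33%; headline unemployment rate ≈ 6.18%.

Labor force = 1,527.04 + 100.60 = 1,627.64 thousand.
Numerator = 100.60 + 28.31 + 42.13 = 171.04 thousand.
Denominator = 1,627.64 + 28.31 = 1,655.95 thousand.
Broad rate = 171.04 / 1,655.95 = 10.33%.
Headline unemployment rate = 100.60 / 1,627.64 = 6.18%.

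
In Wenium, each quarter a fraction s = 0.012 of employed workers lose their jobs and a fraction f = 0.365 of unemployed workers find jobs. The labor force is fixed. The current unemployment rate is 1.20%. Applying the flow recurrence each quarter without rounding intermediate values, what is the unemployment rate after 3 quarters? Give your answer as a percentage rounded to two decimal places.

Unemployment rate after three quarters ≈ 2.70%.

With a fixed labor force, u_{t+1} = u_t + s·(1−u_t) − f·u_t = u_t·(1−s−f) + s.
Here 1−s−f = 0.623 and s = 0.012.
u_1 = 0.012000 × 0.623 + 0.012 = 0.019476.
u_2 = 0.019476 × 0.623 + 0.012 = 0.024134.
u_3 = 0.024134 × 0.623 + 0.012 = 0.027035.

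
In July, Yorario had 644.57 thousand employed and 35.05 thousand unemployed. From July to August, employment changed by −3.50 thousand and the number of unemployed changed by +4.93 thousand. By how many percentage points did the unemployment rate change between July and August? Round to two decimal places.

The unemployment rate changed by +0.71 percentage points.

July: labor force = 644.57 + 35.05 = 679.62; u = 35.05/679.62 = 5.16%.
August: labor force = 641.07 + 39.98 = 681.05; u = 39.98/681.05 = 5.87%.
Change = 5.87% − 5.16% = +0.71 pp.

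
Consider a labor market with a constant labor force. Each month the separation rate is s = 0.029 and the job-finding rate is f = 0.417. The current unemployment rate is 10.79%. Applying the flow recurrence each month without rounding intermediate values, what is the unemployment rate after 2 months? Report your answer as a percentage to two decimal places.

Unemployment rate after two months ≈ 7.82%.

With a fixed labor force, u_{t+1} = u_t + s·(1−u_t) − f·u_t = u_t·(1−s−f) + s.
Here 1−s−f = 0.554 and s = 0.029.
u_1 = 0.107900 × 0.554 + 0.029 = 0.088777.
u_2 = 0.088777 × 0.554 + 0.029 = 0.078182.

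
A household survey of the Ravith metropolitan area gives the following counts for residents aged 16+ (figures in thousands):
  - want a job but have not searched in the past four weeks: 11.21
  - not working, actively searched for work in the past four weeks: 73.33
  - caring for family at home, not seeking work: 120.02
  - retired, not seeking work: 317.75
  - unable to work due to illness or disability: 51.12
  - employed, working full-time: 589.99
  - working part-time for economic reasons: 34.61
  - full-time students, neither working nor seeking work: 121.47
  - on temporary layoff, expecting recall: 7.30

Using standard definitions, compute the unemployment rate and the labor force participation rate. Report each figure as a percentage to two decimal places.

Employed = 589.99 + 34.61 = 624.60 thousand (anyone who worked, including part-time for economic reasons, counts as employed).
Unemployed = 73.33 + 7.30 = 80.63 thousand (jobless and actively searching, or on temporary layoff).
Labor force = 624.60 + 80.63 = 705.23 thousand.
Not in labor force = 11.21 + 120.02 + 317.75 + 51.12 + 121.47 = 621.57 thousand (those not working and not actively searching are outside the labor force — including those who want a job but have given up searching).
Civilian working-age population = 705.23 + 621.57 = 1,326.80 thousand.
Unemployment rate = 80.63 / 705.23 = 11.43%.
Labor force participation rate = 705.23 / 1,326.80 = 53.15%.

Unemployment rate ≈ 11.43%; labor force participation rate ≈ 53.15%.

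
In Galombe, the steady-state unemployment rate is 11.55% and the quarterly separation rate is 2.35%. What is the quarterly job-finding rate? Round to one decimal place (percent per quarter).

From u* = s/(s+f): f = s·(1−u)/u.
f = 2.35 × (1 − 0.1155) / 0.1155 = 2.0786 / 0.1155 ≈ 18.0% per quarter.

Job-finding rate ≈ 18.0% per quarter.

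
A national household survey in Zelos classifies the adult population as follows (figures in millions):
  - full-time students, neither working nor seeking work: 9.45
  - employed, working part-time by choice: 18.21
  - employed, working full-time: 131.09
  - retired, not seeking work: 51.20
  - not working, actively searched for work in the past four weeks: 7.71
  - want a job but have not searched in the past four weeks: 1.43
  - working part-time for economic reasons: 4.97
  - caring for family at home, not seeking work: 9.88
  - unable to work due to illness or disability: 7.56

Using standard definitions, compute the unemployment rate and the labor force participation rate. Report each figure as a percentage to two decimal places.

Unemployment rate ≈ 4.76%; labor force participation rate ≈ 67.07%.

Employed = 18.21 + 131.09 + 4.97 = 154.27 million (anyone who worked, including part-time for economic reasons, counts as employed).
Unemployed = 7.71 million.
Labor force = 154.27 + 7.71 = 161.98 million.
Not in labor force = 9.45 + 51.20 + 1.43 + 9.88 + 7.56 = 79.52 million (those not working and not actively searching are outside the labor force — including those who want a job but have given up searching).
Civilian working-age population = 161.98 + 79.52 = 241.50 million.
Unemployment rate = 7.71 / 161.98 = 4.76%.
Labor force participation rate = 161.98 / 241.50 = 67.07%.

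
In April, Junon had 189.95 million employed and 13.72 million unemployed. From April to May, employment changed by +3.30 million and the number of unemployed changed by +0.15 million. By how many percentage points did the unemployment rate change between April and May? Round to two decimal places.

April: labor force = 189.95 + 13.72 = 203.67; u = 13.72/203.67 = 6.74%.
May: labor force = 193.25 + 13.87 = 207.12; u = 13.87/207.12 = 6.70%.
Change = 6.70% − 6.74% = −0.04 pp.

The unemployment rate changed by −0.04 percentage points.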